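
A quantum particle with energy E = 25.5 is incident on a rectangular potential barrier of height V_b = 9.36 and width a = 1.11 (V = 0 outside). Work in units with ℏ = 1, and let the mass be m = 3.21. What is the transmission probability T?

T = 0.954

E > V_b: inside the barrier k₂ = √(2m(E − V_b))/ℏ = 10.18, k₂a = 11.30.
Matching at both interfaces gives T⁻¹ = 1 + V_b² sin²(k₂a) / [4E(E − V_b)] = 1.048, hence T = 0.954.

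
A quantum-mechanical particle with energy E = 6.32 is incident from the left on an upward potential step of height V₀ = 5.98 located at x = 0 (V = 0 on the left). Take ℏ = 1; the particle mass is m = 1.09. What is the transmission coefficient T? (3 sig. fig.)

The wavenumbers are k₁ = √(2mE)/ℏ = 3.712 on the left and k₂ = √(2m(E − V₀))/ℏ = 0.8609 on the right.
Continuity of ψ and ψ′ at the step yields the reflection amplitude r = (k₁ − k₂)/(k₁ + k₂) = 0.6235; thus R = |r|² = 0.3887, T = 0.6113.

T = 0.611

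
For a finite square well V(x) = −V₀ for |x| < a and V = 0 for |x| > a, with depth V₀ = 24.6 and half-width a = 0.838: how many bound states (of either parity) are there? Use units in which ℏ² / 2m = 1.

N = 3

Define the well-strength parameter z₀ = (a/ℏ)√(2mV₀) = 0.838 × √(2·0.5·24.6) = 4.156.
A new bound state (alternating even/odd) appears each time z₀ passes a multiple of π/2, so N = ⌊2z₀/π⌋ + 1 = ⌊2.646⌋ + 1 = 3.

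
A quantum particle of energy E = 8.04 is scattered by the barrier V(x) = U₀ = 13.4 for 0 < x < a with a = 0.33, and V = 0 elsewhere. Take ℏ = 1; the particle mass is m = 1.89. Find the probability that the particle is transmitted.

E < U₀: inside the barrier ψ ∝ e^{±κx} with κ = √(2m(U₀ − E))/ℏ = 4.501.
κa = 1.485, sinh(κa) = 2.095.
Matching ψ, ψ′ at both faces gives T = [1 + U₀² sinh²(κa) / (4E(U₀ − E))]⁻¹ = 1/5.573 = 0.179.

T = 0.179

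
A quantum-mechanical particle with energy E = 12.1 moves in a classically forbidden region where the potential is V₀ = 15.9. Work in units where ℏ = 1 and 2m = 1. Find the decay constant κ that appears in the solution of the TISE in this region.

Since E < V₀ the TISE in this region is ψ'' = κ²ψ with κ = √(2m(V₀ − E))/ℏ.
κ = √(2 × 0.5 × 3.8) = 1.949.

κ = 1.95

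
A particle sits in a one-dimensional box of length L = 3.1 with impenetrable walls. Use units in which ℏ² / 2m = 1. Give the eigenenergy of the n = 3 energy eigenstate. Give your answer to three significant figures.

Requiring ψ(0) = ψ(L) = 0 quantises k = nπ/L, hence E_n = ℏ²k²/2m = n²π²ℏ²/(2mL²).
E_3 = 3² × π² / (2 × 0.5 × 3.1²) = 9.243.

E = 9.24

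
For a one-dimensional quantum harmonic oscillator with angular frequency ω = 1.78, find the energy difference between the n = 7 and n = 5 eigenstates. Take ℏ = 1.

ΔE = 3.56

E_n = ℏω(n + ½), so ΔE = (7 − 5) ℏω = 2 × 1.78 = 3.560.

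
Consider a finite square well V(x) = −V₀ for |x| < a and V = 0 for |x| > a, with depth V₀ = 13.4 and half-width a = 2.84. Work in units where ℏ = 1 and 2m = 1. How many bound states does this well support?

The dimensionless depth is z₀ = a√(2mV₀)/ℏ = 2.84 × √(13.40) = 10.40.
The even/odd transcendental equations gain one root per π/2 in z₀, giving N = 1 + ⌊2z₀/π⌋ = 1 + ⌊6.618⌋ = 7.

N = 7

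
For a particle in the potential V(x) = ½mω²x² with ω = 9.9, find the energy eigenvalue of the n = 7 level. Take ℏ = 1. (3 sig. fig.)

Using E_n = (n + ½)ℏω: E_7 = 7.5 × 9.9 = 74.25.

E = 74.3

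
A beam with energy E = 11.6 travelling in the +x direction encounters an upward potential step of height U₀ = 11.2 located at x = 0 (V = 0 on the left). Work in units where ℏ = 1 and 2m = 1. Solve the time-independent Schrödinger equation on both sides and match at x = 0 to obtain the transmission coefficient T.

On each side the TISE gives plane waves with k = √(2m(E − V))/ℏ: k₁ = √(2·½·11.6) = 3.406, k₂ = √(2·½·0.4) = 0.6325.
Continuity of ψ and ψ′ at the step yields the reflection amplitude r = (k₁ − k₂)/(k₁ + k₂) = 0.6868; thus R = |r|² = 0.4717, T = 0.5283.

T = 0.528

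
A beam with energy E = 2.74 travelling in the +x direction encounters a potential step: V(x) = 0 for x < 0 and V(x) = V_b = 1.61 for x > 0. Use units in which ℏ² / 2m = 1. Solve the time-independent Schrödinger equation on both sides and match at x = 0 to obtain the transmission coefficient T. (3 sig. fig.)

The wavenumbers are k₁ = √(2mE)/ℏ = 1.655 on the left and k₂ = √(2m(E − V_b))/ℏ = 1.063 on the right.
Continuity of ψ and ψ′ at the step yields the reflection amplitude r = (k₁ − k₂)/(k₁ + k₂) = 0.2179; thus R = |r|² = 0.04747, T = 0.9525.

T = 0.953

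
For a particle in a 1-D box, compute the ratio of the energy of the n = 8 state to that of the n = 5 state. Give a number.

E_n = n²π²ℏ²/(2mL²) so the ratio is n₂²/n₁² = 64/25 = 2.56.

2.56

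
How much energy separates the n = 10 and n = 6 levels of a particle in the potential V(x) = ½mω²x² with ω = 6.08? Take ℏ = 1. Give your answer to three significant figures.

E_n = ℏω(n + ½), so ΔE = (10 − 6) ℏω = 4 × 6.08 = 24.32.

ΔE = 24.3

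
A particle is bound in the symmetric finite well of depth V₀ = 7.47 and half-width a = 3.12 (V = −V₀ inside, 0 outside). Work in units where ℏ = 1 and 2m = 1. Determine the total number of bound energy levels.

The dimensionless depth is z₀ = a√(2mV₀)/ℏ = 3.12 × √(7.470) = 8.527.
A new bound state (alternating even/odd) appears each time z₀ passes a multiple of π/2, so N = ⌊2z₀/π⌋ + 1 = ⌊5.429⌋ + 1 = 6.

N = 6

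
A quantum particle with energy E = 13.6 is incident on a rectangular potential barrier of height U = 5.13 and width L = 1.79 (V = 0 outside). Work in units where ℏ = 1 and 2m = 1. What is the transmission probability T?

E > U: inside the barrier k₂ = √(2m(E − U))/ℏ = 2.910, k₂L = 5.209.
T = [1 + U² sin²(k₂L) / (4E(E − U))]⁻¹ = 1/1.044 = 0.958.

T = 0.958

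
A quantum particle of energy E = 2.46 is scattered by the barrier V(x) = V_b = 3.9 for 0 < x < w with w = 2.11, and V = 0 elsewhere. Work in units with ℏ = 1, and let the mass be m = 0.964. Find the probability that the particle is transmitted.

T = 0.00329

Since E < V_b the interior solution is evanescent with decay constant κ = √(2m(V_b − E))/ℏ = 1.666.
κw = 3.516, sinh(κw) = 16.81.
Matching ψ, ψ′ at both faces gives T = [1 + V_b² sinh²(κw) / (4E(V_b − E))]⁻¹ = 1/304.2 = 0.00329.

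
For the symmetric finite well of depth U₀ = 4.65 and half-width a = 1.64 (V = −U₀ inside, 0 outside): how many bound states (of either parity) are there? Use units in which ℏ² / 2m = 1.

The dimensionless depth is z₀ = a√(2mU₀)/ℏ = 1.64 × √(4.650) = 3.536.
A new bound state (alternating even/odd) appears each time z₀ passes a multiple of π/2, so N = ⌊2z₀/π⌋ + 1 = ⌊2.251⌋ + 1 = 3.

N = 3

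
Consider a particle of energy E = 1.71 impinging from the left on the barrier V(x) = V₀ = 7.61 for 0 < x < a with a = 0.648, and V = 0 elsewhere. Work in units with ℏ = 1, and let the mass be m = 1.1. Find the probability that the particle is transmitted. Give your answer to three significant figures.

E < V₀: inside the barrier ψ ∝ e^{±κx} with κ = √(2m(V₀ − E))/ℏ = 3.603.
κa = 2.335, sinh(κa) = 5.114.
The exact tunnelling result is T⁻¹ = 1 + V₀² sinh²(κa) / [4E(V₀ − E)] = 38.53, so T = 0.0260.

T = 0.0260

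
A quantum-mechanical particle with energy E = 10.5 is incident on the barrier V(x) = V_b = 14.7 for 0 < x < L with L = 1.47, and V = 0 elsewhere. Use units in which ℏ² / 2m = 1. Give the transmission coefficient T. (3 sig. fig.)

T = 0.00787

E < V_b: inside the barrier ψ ∝ e^{±κx} with κ = √(2m(V_b − E))/ℏ = 2.049.
κL = 3.013, sinh(κL) = 10.15.
Matching ψ, ψ′ at both faces gives T = [1 + V_b² sinh²(κL) / (4E(V_b − E))]⁻¹ = 1/127.1 = 0.00787.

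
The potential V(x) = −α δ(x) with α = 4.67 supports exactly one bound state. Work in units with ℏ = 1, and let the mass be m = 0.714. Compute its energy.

For x ≠ 0 the bound state is ψ ∝ e^{−κ|x|}; integrating the TISE across the delta gives the cusp condition 2κ = 2mα/ℏ², so κ = 3.334.
Then E = −ℏ²κ²/(2m) = −mα²/(2ℏ²) = -7.786.

E = -7.79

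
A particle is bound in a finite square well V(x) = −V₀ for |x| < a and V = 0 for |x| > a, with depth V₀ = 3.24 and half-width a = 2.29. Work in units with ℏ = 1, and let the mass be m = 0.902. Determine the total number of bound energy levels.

The dimensionless depth is z₀ = a√(2mV₀)/ℏ = 2.29 × √(5.845) = 5.536.
The even/odd transcendental equations gain one root per π/2 in z₀, giving N = 1 + ⌊2z₀/π⌋ = 1 + ⌊3.525⌋ = 4.

N = 4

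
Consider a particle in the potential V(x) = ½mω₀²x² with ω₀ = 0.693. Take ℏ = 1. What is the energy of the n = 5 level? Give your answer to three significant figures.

E = 3.81

The oscillator eigenvalues are E_n = ℏω₀(n + ½), so E_5 = 0.693 × 5.5 = 3.812.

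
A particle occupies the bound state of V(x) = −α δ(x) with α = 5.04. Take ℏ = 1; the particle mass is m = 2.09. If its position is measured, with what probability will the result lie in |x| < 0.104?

P = 0.888

The normalised bound state is ψ = √κ e^{−κ|x|} with κ = mα/ℏ² = 10.53.
P(|x| < d) = ∫_{−d}^{d} κ e^{−2κ|x|} dx = 1 − e^{−2κd} = 1 − e^{−2.191} = 0.8882.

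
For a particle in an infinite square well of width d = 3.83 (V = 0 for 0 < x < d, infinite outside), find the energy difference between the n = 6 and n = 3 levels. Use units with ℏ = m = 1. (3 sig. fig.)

ΔE = 9.08

E_n = n²π²ℏ²/(2md²), so ΔE = (6² − 3²) π²ℏ²/(2md²).
ΔE = 27 × π² / (2 × 1 × 3.83²) = 9.083.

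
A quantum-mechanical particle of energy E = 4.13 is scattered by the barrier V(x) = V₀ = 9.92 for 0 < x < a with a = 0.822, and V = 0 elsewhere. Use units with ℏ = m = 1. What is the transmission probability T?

E < V₀: inside the barrier ψ ∝ e^{±κx} with κ = √(2m(V₀ − E))/ℏ = 3.403.
κa = 2.797, sinh(κa) = 8.169.
Matching ψ, ψ′ at both faces gives T = [1 + V₀² sinh²(κa) / (4E(V₀ − E))]⁻¹ = 1/69.65 = 0.0144.

T = 0.0144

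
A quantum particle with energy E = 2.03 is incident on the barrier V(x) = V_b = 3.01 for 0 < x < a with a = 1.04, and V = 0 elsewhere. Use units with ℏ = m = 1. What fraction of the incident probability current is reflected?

R = 0.824

E < V_b: inside the barrier ψ ∝ e^{±κx} with κ = √(2m(V_b − E))/ℏ = 1.400.
κa = 1.456, sinh(κa) = 2.028.
Matching ψ, ψ′ at both faces gives T = [1 + V_b² sinh²(κa) / (4E(V_b − E))]⁻¹ = 1/5.682 = 0.176.
R = 1 − T = 0.824.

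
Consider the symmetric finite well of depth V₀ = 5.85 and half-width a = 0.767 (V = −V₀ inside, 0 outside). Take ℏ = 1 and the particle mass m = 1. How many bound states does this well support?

N = 2

The dimensionless depth is z₀ = a√(2mV₀)/ℏ = 0.767 × √(11.70) = 2.624.
A new bound state (alternating even/odd) appears each time z₀ passes a multiple of π/2, so N = ⌊2z₀/π⌋ + 1 = ⌊1.670⌋ + 1 = 2.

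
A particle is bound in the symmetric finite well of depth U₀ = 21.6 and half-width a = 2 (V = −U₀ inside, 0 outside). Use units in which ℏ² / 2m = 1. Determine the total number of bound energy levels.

N = 6

Define the well-strength parameter z₀ = (a/ℏ)√(2mU₀) = 2 × √(2·0.5·21.6) = 9.295.
A new bound state (alternating even/odd) appears each time z₀ passes a multiple of π/2, so N = ⌊2z₀/π⌋ + 1 = ⌊5.917⌋ + 1 = 6.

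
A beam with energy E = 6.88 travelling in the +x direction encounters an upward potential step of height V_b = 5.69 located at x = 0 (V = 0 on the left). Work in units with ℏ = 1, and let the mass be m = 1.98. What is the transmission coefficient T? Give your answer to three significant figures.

T = 0.830

The wavenumbers are k₁ = √(2mE)/ℏ = 5.220 on the left and k₂ = √(2m(E − V_b))/ℏ = 2.171 on the right.
Continuity of ψ and ψ′ at the step yields the reflection amplitude r = (k₁ − k₂)/(k₁ + k₂) = 0.4125; thus R = |r|² = 0.1702, T = 0.8298.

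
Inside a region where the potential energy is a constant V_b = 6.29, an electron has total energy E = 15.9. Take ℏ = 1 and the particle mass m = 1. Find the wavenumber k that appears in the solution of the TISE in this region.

k = 4.38

With E > V_b the solution is oscillatory, ψ ∝ e^{±ikx} with k = √(2m(E − V_b))/ℏ.
k = √(2 × 1 × 9.61) = 4.384.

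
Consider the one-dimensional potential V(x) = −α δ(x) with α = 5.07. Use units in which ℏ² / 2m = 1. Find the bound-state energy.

The bound state is ψ(x) = √κ e^{−κ|x|}. The derivative jump ψ'(0⁺) − ψ'(0⁻) = −(2mα/ℏ²)ψ(0) fixes κ = mα/ℏ² = 2.535.
Then E = −ℏ²κ²/(2m) = −mα²/(2ℏ²) = -6.426.

E = -6.43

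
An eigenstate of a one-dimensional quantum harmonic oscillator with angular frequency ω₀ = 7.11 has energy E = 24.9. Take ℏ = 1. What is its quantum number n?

Invert E_n = (n + ½)ℏω₀: n = E/ℏω₀ − ½ = 3.002, so n = 3.

n = 3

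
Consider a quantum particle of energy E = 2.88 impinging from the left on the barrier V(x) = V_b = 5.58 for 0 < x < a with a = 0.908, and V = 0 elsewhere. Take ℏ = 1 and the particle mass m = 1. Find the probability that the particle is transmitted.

Since E < V_b the interior solution is evanescent with decay constant κ = √(2m(V_b − E))/ℏ = 2.324.
κa = 2.110, sinh(κa) = 4.064.
The exact tunnelling result is T⁻¹ = 1 + V_b² sinh²(κa) / [4E(V_b − E)] = 17.53, so T = 0.0570.

T = 0.0570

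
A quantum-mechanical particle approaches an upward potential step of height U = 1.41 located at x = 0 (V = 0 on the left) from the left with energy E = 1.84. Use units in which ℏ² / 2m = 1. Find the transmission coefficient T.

The wavenumbers are k₁ = √(2mE)/ℏ = 1.356 on the left and k₂ = √(2m(E − U))/ℏ = 0.6557 on the right.
Continuity of ψ and ψ′ at the step yields the reflection amplitude r = (k₁ − k₂)/(k₁ + k₂) = 0.3482; thus R = |r|² = 0.1213, T = 0.8787.

T = 0.879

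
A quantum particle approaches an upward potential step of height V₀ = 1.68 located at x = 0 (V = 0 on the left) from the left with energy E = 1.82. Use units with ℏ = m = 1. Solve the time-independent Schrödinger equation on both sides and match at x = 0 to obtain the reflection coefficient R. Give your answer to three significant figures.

R = 0.320

On each side the TISE gives plane waves with k = √(2m(E − V))/ℏ: k₁ = √(2·1·1.82) = 1.908, k₂ = √(2·1·0.14) = 0.5292.
Matching ψ and ψ′ at x = 0 gives r = (k₁ − k₂)/(k₁ + k₂), so R = r² = 0.3201 and T = 1 − R = 0.6799.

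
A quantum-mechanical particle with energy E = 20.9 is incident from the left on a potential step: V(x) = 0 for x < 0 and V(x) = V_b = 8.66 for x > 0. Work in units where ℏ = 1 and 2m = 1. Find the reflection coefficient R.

On each side the TISE gives plane waves with k = √(2m(E − V))/ℏ: k₁ = √(2·½·20.9) = 4.572, k₂ = √(2·½·12.24) = 3.499.
Continuity of ψ and ψ′ at the step yields the reflection amplitude r = (k₁ − k₂)/(k₁ + k₂) = 0.1330; thus R = |r|² = 0.01768, T = 0.9823.

R = 0.0177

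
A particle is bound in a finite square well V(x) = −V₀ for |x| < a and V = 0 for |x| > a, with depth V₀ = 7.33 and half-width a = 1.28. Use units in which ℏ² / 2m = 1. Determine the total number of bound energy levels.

Define the well-strength parameter z₀ = (a/ℏ)√(2mV₀) = 1.28 × √(2·0.5·7.33) = 3.465.
The even/odd transcendental equations gain one root per π/2 in z₀, giving N = 1 + ⌊2z₀/π⌋ = 1 + ⌊2.206⌋ = 3.

N = 3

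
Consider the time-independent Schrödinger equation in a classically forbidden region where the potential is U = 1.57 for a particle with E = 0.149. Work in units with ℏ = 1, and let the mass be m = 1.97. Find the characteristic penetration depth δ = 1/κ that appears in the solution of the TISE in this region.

δ = 0.423

Since E < U the TISE in this region is ψ'' = κ²ψ with κ = √(2m(U − E))/ℏ.
κ = √(2 × 1.97 × 1.421) = 2.366. The penetration depth is δ = 1/κ = 0.423.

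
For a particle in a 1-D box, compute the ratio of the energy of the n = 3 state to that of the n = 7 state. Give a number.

0.183673

Since E_n ∝ n², the ratio is (3/7)² = 0.183673.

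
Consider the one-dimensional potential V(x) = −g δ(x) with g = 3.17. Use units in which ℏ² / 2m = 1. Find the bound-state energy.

E = -2.51

The bound state is ψ(x) = √κ e^{−κ|x|}. The derivative jump ψ'(0⁺) − ψ'(0⁻) = −(2mg/ℏ²)ψ(0) fixes κ = mg/ℏ² = 1.585.
Then E = −ℏ²κ²/(2m) = −mg²/(2ℏ²) = -2.512.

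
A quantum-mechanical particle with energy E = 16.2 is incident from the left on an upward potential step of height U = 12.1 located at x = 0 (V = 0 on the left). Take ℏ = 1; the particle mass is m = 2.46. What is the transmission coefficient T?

T = 0.891

On each side the TISE gives plane waves with k = √(2m(E − V))/ℏ: k₁ = √(2·2.46·16.2) = 8.928, k₂ = √(2·2.46·4.1) = 4.491.
Matching ψ and ψ′ at x = 0 gives r = (k₁ − k₂)/(k₁ + k₂), so R = r² = 0.1093 and T = 1 − R = 0.8907.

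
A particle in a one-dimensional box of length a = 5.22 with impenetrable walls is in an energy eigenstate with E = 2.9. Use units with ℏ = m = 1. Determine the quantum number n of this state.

From E_n = n²π²ℏ²/(2ma²) invert to n = √(2ma²E)/(πℏ).
n = (5.22/π) × √(2 × 1 × 2.9) = 4.002 → n = 4.

n = 4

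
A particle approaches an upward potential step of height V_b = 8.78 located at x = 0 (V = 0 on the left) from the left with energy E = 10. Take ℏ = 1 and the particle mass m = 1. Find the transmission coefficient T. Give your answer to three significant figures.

T = 0.767

The wavenumbers are k₁ = √(2mE)/ℏ = 4.472 on the left and k₂ = √(2m(E − V_b))/ℏ = 1.562 on the right.
Matching ψ and ψ′ at x = 0 gives r = (k₁ − k₂)/(k₁ + k₂), so R = r² = 0.2326 and T = 1 − R = 0.7674.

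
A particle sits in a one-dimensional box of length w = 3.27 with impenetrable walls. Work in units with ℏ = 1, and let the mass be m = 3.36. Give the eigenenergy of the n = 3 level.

E = 1.24

The infinite-well eigenfunctions ψ_n = √(2/w) sin(nπx/w) vanish at both walls, giving E_n = n²π²ℏ²/(2mw²).
E_3 = 3² × π² / (2 × 3.36 × 3.27²) = 1.236.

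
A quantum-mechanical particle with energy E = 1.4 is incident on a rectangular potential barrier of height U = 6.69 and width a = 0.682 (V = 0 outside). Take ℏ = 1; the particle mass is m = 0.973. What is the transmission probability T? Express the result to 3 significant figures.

Since E < U the interior solution is evanescent with decay constant κ = √(2m(U − E))/ℏ = 3.208.
κa = 2.188, sinh(κa) = 4.403.
The exact tunnelling result is T⁻¹ = 1 + U² sinh²(κa) / [4E(U − E)] = 30.29, so T = 0.0330.

T = 0.0330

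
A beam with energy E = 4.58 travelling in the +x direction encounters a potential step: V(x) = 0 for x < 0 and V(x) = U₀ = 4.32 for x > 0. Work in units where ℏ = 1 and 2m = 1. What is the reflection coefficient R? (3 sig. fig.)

R = 0.378

On each side the TISE gives plane waves with k = √(2m(E − V))/ℏ: k₁ = √(2·½·4.58) = 2.140, k₂ = √(2·½·0.26) = 0.5099.
Matching ψ and ψ′ at x = 0 gives r = (k₁ − k₂)/(k₁ + k₂), so R = r² = 0.3784 and T = 1 − R = 0.6216.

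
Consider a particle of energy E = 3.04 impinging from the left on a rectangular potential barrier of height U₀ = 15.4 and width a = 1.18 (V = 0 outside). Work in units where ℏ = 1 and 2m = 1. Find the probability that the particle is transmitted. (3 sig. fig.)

T = 0.000632

Since E < U₀ the interior solution is evanescent with decay constant κ = √(2m(U₀ − E))/ℏ = 3.516.
κa = 4.149, sinh(κa) = 31.66.
Matching ψ, ψ′ at both faces gives T = [1 + U₀² sinh²(κa) / (4E(U₀ − E))]⁻¹ = 1/1583 = 0.000632.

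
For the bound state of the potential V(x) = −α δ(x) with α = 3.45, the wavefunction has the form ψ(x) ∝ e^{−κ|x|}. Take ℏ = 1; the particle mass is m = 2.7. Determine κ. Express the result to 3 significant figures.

Integrate −(ℏ²/2m)ψ'' − αδ(x)ψ = Eψ from −ε to +ε: the ψ'' term gives ψ'(0⁺) − ψ'(0⁻) and the δ term gives −(2mα/ℏ²)ψ(0).
With ψ ∝ e^{−κ|x|} this yields −2κ = −2mα/ℏ², so κ = mα/ℏ² = 9.315.

κ = 9.32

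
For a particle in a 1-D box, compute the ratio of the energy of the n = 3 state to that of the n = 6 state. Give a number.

0.25

E_n = n²π²ℏ²/(2mL²) so the ratio is n₂²/n₁² = 9/36 = 0.25.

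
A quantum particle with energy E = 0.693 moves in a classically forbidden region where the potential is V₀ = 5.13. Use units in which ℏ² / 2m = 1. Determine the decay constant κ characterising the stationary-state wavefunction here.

κ = 2.11

Since E < V₀ the TISE in this region is ψ'' = κ²ψ with κ = √(2m(V₀ − E))/ℏ.
κ = √(2 × 0.5 × 4.437) = 2.106.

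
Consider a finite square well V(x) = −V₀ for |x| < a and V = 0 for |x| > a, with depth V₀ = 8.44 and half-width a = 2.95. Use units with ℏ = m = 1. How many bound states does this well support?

N = 8

The dimensionless depth is z₀ = a√(2mV₀)/ℏ = 2.95 × √(16.88) = 12.12.
A new bound state (alternating even/odd) appears each time z₀ passes a multiple of π/2, so N = ⌊2z₀/π⌋ + 1 = ⌊7.716⌋ + 1 = 8.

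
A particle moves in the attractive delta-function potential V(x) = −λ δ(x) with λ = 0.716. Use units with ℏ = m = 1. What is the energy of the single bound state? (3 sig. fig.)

The bound state is ψ(x) = √κ e^{−κ|x|}. The derivative jump ψ'(0⁺) − ψ'(0⁻) = −(2mλ/ℏ²)ψ(0) fixes κ = mλ/ℏ² = 0.7160.
Then E = −ℏ²κ²/(2m) = −mλ²/(2ℏ²) = -0.2563.

E = -0.256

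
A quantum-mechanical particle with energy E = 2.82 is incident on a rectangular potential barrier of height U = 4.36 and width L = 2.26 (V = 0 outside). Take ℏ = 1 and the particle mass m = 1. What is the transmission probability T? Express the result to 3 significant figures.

T = 0.00131

Since E < U the interior solution is evanescent with decay constant κ = √(2m(U − E))/ℏ = 1.755.
κL = 3.966, sinh(κL) = 26.38.
Matching ψ, ψ′ at both faces gives T = [1 + U² sinh²(κL) / (4E(U − E))]⁻¹ = 1/762.8 = 0.00131.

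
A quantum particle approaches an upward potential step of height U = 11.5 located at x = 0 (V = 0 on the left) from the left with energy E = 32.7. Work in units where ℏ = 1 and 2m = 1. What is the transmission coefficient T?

T = 0.988

The wavenumbers are k₁ = √(2mE)/ℏ = 5.718 on the left and k₂ = √(2m(E − U))/ℏ = 4.604 on the right.
Continuity of ψ and ψ′ at the step yields the reflection amplitude r = (k₁ − k₂)/(k₁ + k₂) = 0.1079; thus R = |r|² = 0.01165, T = 0.9884.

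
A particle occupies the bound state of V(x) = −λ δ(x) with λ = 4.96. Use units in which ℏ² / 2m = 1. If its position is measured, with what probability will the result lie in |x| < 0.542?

P = 0.932

The normalised bound state is ψ = √κ e^{−κ|x|} with κ = mλ/ℏ² = 2.480.
P(|x| < d) = ∫_{−d}^{d} κ e^{−2κ|x|} dx = 1 − e^{−2κd} = 1 − e^{−2.688} = 0.9320.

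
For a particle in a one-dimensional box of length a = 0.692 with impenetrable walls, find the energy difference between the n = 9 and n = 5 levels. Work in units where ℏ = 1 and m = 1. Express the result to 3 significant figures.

E_n = n²π²ℏ²/(2ma²), so ΔE = (9² − 5²) π²ℏ²/(2ma²).
ΔE = 56 × π² / (2 × 1 × 0.692²) = 577.1.

ΔE = 577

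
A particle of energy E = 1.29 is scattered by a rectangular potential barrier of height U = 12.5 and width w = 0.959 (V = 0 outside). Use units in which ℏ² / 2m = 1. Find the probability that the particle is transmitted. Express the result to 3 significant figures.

T = 0.00241

Since E < U the interior solution is evanescent with decay constant κ = √(2m(U − E))/ℏ = 3.348.
κw = 3.211, sinh(κw) = 12.38.
Matching ψ, ψ′ at both faces gives T = [1 + U² sinh²(κw) / (4E(U − E))]⁻¹ = 1/415.0 = 0.00241.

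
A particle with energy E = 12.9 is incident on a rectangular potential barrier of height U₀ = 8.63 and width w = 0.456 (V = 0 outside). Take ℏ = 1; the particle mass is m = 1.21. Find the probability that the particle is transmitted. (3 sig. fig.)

E > U₀: inside the barrier k₂ = √(2m(E − U₀))/ℏ = 3.215, k₂w = 1.466.
T = [1 + U₀² sin²(k₂w) / (4E(E − U₀))]⁻¹ = 1/1.334 = 0.749.

T = 0.749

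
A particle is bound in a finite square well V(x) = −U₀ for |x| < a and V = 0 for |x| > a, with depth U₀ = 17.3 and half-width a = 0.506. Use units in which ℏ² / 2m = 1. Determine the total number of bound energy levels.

N = 2

The dimensionless depth is z₀ = a√(2mU₀)/ℏ = 0.506 × √(17.30) = 2.105.
The even/odd transcendental equations gain one root per π/2 in z₀, giving N = 1 + ⌊2z₀/π⌋ = 1 + ⌊1.340⌋ = 2.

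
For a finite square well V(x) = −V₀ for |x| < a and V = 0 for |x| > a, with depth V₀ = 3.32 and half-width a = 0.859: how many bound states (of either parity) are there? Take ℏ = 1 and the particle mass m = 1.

N = 2

Define the well-strength parameter z₀ = (a/ℏ)√(2mV₀) = 0.859 × √(2·1·3.32) = 2.213.
The even/odd transcendental equations gain one root per π/2 in z₀, giving N = 1 + ⌊2z₀/π⌋ = 1 + ⌊1.409⌋ = 2.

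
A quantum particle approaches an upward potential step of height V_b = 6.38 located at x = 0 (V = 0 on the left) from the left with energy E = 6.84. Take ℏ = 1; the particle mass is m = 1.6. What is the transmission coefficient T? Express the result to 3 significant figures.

T = 0.654

On each side the TISE gives plane waves with k = √(2m(E − V))/ℏ: k₁ = √(2·1.6·6.84) = 4.678, k₂ = √(2·1.6·0.46) = 1.213.
Continuity of ψ and ψ′ at the step yields the reflection amplitude r = (k₁ − k₂)/(k₁ + k₂) = 0.5881; thus R = |r|² = 0.3459, T = 0.6541.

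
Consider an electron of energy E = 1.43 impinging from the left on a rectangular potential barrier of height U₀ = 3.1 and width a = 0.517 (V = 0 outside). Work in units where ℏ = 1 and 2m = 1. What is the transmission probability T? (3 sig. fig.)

E < U₀: inside the barrier ψ ∝ e^{±κx} with κ = √(2m(U₀ − E))/ℏ = 1.292.
κa = 0.6681, sinh(κa) = 0.7189.
The exact tunnelling result is T⁻¹ = 1 + U₀² sinh²(κa) / [4E(U₀ − E)] = 1.520, so T = 0.658.

T = 0.658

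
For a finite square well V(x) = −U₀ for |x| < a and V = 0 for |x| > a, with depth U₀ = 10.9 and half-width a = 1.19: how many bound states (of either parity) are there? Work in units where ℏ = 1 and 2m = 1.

Define the well-strength parameter z₀ = (a/ℏ)√(2mU₀) = 1.19 × √(2·0.5·10.9) = 3.929.
The even/odd transcendental equations gain one root per π/2 in z₀, giving N = 1 + ⌊2z₀/π⌋ = 1 + ⌊2.501⌋ = 3.

N = 3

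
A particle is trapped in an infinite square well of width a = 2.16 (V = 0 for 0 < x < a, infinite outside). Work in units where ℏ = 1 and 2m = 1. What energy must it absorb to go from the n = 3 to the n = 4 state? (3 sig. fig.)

E_n = n²π²ℏ²/(2ma²), so ΔE = (4² − 3²) π²ℏ²/(2ma²).
ΔE = 7 × π² / (2 × 0.5 × 2.16²) = 14.81.

ΔE = 14.8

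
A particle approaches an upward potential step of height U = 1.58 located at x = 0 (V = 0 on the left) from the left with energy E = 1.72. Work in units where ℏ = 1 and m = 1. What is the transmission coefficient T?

On each side the TISE gives plane waves with k = √(2m(E − V))/ℏ: k₁ = √(2·1·1.72) = 1.855, k₂ = √(2·1·0.14) = 0.5292.
Continuity of ψ and ψ′ at the step yields the reflection amplitude r = (k₁ − k₂)/(k₁ + k₂) = 0.5561; thus R = |r|² = 0.3092, T = 0.6908.

T = 0.691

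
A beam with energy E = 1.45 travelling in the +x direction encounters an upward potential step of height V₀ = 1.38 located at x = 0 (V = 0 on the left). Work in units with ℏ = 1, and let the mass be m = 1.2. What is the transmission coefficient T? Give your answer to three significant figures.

On each side the TISE gives plane waves with k = √(2m(E − V))/ℏ: k₁ = √(2·1.2·1.45) = 1.865, k₂ = √(2·1.2·0.07) = 0.4099.
Continuity of ψ and ψ′ at the step yields the reflection amplitude r = (k₁ − k₂)/(k₁ + k₂) = 0.6397; thus R = |r|² = 0.4092, T = 0.5908.

T = 0.591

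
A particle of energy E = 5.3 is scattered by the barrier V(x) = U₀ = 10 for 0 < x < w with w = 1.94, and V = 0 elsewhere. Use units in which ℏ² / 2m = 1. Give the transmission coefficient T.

T = 0.000885

E < U₀: inside the barrier ψ ∝ e^{±κx} with κ = √(2m(U₀ − E))/ℏ = 2.168.
κw = 4.206, sinh(κw) = 33.53.
The exact tunnelling result is T⁻¹ = 1 + U₀² sinh²(κw) / [4E(U₀ − E)] = 1129, so T = 0.000885.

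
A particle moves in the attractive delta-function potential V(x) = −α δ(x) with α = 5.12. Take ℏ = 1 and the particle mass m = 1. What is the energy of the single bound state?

For x ≠ 0 the bound state is ψ ∝ e^{−κ|x|}; integrating the TISE across the delta gives the cusp condition 2κ = 2mα/ℏ², so κ = 5.120.
Then E = −ℏ²κ²/(2m) = −mα²/(2ℏ²) = -13.11.

E = -13.1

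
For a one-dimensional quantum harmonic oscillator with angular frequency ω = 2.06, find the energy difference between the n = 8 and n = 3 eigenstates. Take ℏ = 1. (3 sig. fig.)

E_n = ℏω(n + ½), so ΔE = (8 − 3) ℏω = 5 × 2.06 = 10.30.

ΔE = 10.3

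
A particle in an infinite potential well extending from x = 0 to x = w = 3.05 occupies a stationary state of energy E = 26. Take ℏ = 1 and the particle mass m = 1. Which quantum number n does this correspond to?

n = 7

From E_n = n²π²ℏ²/(2mw²) invert to n = √(2mw²E)/(πℏ).
n = (3.05/π) × √(2 × 1 × 26) = 7.001 → n = 7.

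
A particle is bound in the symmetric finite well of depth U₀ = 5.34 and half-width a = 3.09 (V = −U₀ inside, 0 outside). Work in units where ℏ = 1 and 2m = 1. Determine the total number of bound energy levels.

Define the well-strength parameter z₀ = (a/ℏ)√(2mU₀) = 3.09 × √(2·0.5·5.34) = 7.141.
A new bound state (alternating even/odd) appears each time z₀ passes a multiple of π/2, so N = ⌊2z₀/π⌋ + 1 = ⌊4.546⌋ + 1 = 5.

N = 5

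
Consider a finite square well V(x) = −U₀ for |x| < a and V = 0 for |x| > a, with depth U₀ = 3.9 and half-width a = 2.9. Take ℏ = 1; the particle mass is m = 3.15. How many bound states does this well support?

Define the well-strength parameter z₀ = (a/ℏ)√(2mU₀) = 2.9 × √(2·3.15·3.9) = 14.37.
The even/odd transcendental equations gain one root per π/2 in z₀, giving N = 1 + ⌊2z₀/π⌋ = 1 + ⌊9.151⌋ = 10.

N = 10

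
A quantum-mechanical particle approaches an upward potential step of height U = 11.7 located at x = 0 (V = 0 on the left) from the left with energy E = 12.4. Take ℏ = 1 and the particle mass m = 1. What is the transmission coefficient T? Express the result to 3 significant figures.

T = 0.620

On each side the TISE gives plane waves with k = √(2m(E − V))/ℏ: k₁ = √(2·1·12.4) = 4.980, k₂ = √(2·1·0.7) = 1.183.
Continuity of ψ and ψ′ at the step yields the reflection amplitude r = (k₁ − k₂)/(k₁ + k₂) = 0.6160; thus R = |r|² = 0.3795, T = 0.6205.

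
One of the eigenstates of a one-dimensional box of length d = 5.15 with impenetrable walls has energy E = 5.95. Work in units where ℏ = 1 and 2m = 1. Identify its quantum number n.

n = 4

From E_n = n²π²ℏ²/(2md²) invert to n = √(2md²E)/(πℏ).
n = (5.15/π) × √(2 × 0.5 × 5.95) = 3.999 → n = 4.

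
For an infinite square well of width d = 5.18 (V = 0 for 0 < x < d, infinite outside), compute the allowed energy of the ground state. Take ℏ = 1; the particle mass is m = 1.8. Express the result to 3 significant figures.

E = 0.102

The infinite-well eigenfunctions ψ_n = √(2/d) sin(nπx/d) vanish at both walls, giving E_n = n²π²ℏ²/(2md²).
E_1 = 1² × π² / (2 × 1.8 × 5.18²) = 0.1022.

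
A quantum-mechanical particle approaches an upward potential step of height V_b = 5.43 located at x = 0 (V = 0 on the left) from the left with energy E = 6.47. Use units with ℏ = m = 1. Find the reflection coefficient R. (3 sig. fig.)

On each side the TISE gives plane waves with k = √(2m(E − V))/ℏ: k₁ = √(2·1·6.47) = 3.597, k₂ = √(2·1·1.04) = 1.442.
Continuity of ψ and ψ′ at the step yields the reflection amplitude r = (k₁ − k₂)/(k₁ + k₂) = 0.4276; thus R = |r|² = 0.1829, T = 0.8171.

R = 0.183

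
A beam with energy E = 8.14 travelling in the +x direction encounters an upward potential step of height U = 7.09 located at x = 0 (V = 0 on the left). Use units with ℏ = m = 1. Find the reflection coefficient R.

The wavenumbers are k₁ = √(2mE)/ℏ = 4.035 on the left and k₂ = √(2m(E − U))/ℏ = 1.449 on the right.
Continuity of ψ and ψ′ at the step yields the reflection amplitude r = (k₁ − k₂)/(k₁ + k₂) = 0.4715; thus R = |r|² = 0.2223, T = 0.7777.

R = 0.222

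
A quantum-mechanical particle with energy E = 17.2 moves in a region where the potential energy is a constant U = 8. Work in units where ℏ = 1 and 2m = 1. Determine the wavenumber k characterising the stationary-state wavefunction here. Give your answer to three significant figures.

With E > U the solution is oscillatory, ψ ∝ e^{±ikx} with k = √(2m(E − U))/ℏ.
k = √(2 × 0.5 × 9.2) = 3.033.

k = 3.03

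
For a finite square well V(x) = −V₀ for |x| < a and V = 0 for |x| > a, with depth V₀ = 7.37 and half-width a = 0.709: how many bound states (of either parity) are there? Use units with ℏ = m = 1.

N = 2

The dimensionless depth is z₀ = a√(2mV₀)/ℏ = 0.709 × √(14.74) = 2.722.
The even/odd transcendental equations gain one root per π/2 in z₀, giving N = 1 + ⌊2z₀/π⌋ = 1 + ⌊1.733⌋ = 2.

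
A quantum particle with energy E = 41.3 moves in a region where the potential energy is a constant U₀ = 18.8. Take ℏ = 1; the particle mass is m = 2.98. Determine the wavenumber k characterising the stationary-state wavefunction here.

With E > U₀ the solution is oscillatory, ψ ∝ e^{±ikx} with k = √(2m(E − U₀))/ℏ.
k = √(2 × 2.98 × 22.5) = 11.58.

k = 11.6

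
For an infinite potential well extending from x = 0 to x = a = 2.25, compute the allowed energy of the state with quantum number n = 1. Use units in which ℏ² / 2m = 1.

The infinite-well eigenfunctions ψ_n = √(2/a) sin(nπx/a) vanish at both walls, giving E_n = n²π²ℏ²/(2ma²).
E_1 = 1² × π² / (2 × 0.5 × 2.25²) = 1.950.

E = 1.95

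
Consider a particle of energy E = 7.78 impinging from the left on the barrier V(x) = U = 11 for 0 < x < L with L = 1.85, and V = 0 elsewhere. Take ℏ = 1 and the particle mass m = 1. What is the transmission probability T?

T = 0.000277

E < U: inside the barrier ψ ∝ e^{±κx} with κ = √(2m(U − E))/ℏ = 2.538.
κL = 4.695, sinh(κL) = 54.68.
Matching ψ, ψ′ at both faces gives T = [1 + U² sinh²(κL) / (4E(U − E))]⁻¹ = 1/3612 = 0.000277.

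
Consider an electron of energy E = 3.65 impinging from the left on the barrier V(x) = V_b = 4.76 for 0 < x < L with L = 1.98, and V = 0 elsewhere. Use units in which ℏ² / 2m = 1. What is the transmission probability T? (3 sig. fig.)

T = 0.0435

E < V_b: inside the barrier ψ ∝ e^{±κx} with κ = √(2m(V_b − E))/ℏ = 1.054.
κL = 2.086, sinh(κL) = 3.964.
Matching ψ, ψ′ at both faces gives T = [1 + V_b² sinh²(κL) / (4E(V_b − E))]⁻¹ = 1/22.97 = 0.0435.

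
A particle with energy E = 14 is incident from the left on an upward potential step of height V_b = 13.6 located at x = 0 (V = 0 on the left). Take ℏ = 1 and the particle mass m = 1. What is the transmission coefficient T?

The wavenumbers are k₁ = √(2mE)/ℏ = 5.292 on the left and k₂ = √(2m(E − V_b))/ℏ = 0.8944 on the right.
Continuity of ψ and ψ′ at the step yields the reflection amplitude r = (k₁ − k₂)/(k₁ + k₂) = 0.7108; thus R = |r|² = 0.5053, T = 0.4947.

T = 0.495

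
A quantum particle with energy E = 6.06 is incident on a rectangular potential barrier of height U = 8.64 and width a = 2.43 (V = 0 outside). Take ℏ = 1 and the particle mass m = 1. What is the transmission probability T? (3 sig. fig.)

T = 0.0000538

E < U: inside the barrier ψ ∝ e^{±κx} with κ = √(2m(U − E))/ℏ = 2.272.
κa = 5.520, sinh(κa) = 124.8.
Matching ψ, ψ′ at both faces gives T = [1 + U² sinh²(κa) / (4E(U − E))]⁻¹ = 1/18590 = 0.0000538.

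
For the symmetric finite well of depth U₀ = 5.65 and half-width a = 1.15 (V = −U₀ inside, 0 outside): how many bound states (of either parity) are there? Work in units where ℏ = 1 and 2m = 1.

Define the well-strength parameter z₀ = (a/ℏ)√(2mU₀) = 1.15 × √(2·0.5·5.65) = 2.734.
The even/odd transcendental equations gain one root per π/2 in z₀, giving N = 1 + ⌊2z₀/π⌋ = 1 + ⌊1.740⌋ = 2.

N = 2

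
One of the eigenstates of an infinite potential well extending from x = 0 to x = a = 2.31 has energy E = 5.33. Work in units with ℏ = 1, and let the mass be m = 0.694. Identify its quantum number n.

n = 2

For an infinite well E_n = n²π²ℏ²/(2ma²), so n = (a/πℏ)√(2mE).
n = (2.31/π) × √(2 × 0.694 × 5.33) = 2.000 → n = 2.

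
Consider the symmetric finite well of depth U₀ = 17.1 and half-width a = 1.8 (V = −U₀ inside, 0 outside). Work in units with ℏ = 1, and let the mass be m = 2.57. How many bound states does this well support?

N = 11

Define the well-strength parameter z₀ = (a/ℏ)√(2mU₀) = 1.8 × √(2·2.57·17.1) = 16.88.
The even/odd transcendental equations gain one root per π/2 in z₀, giving N = 1 + ⌊2z₀/π⌋ = 1 + ⌊10.74⌋ = 11.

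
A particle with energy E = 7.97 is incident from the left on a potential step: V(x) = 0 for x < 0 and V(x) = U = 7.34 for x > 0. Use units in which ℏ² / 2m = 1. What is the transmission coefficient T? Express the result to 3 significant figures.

On each side the TISE gives plane waves with k = √(2m(E − V))/ℏ: k₁ = √(2·½·7.97) = 2.823, k₂ = √(2·½·0.63) = 0.7937.
Matching ψ and ψ′ at x = 0 gives r = (k₁ − k₂)/(k₁ + k₂), so R = r² = 0.3148 and T = 1 − R = 0.6852.

T = 0.685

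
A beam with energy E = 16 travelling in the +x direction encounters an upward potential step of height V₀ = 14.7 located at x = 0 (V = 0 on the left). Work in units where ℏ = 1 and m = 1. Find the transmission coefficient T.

The wavenumbers are k₁ = √(2mE)/ℏ = 5.657 on the left and k₂ = √(2m(E − V₀))/ℏ = 1.612 on the right.
Continuity of ψ and ψ′ at the step yields the reflection amplitude r = (k₁ − k₂)/(k₁ + k₂) = 0.5564; thus R = |r|² = 0.3095, T = 0.6905.

T = 0.690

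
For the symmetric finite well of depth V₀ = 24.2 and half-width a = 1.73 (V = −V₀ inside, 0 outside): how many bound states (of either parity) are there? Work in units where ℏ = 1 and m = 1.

N = 8

Define the well-strength parameter z₀ = (a/ℏ)√(2mV₀) = 1.73 × √(2·1·24.2) = 12.04.
A new bound state (alternating even/odd) appears each time z₀ passes a multiple of π/2, so N = ⌊2z₀/π⌋ + 1 = ⌊7.662⌋ + 1 = 8.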